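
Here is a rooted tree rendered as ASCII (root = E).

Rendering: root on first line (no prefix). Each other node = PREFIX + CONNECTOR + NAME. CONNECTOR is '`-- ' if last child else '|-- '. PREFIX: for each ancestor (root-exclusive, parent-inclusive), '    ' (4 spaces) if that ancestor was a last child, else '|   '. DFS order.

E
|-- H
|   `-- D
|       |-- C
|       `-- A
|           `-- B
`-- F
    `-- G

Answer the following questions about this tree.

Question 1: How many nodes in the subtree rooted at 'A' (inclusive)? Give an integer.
Answer: 2

Derivation:
Subtree rooted at A contains: A, B
Count = 2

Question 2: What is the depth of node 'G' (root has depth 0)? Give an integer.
Path from root to G: E -> F -> G
Depth = number of edges = 2

Answer: 2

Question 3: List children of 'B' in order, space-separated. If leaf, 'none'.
Node B's children (from adjacency): (leaf)

Answer: none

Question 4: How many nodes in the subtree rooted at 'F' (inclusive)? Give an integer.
Subtree rooted at F contains: F, G
Count = 2

Answer: 2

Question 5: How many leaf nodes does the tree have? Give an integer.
Leaves (nodes with no children): B, C, G

Answer: 3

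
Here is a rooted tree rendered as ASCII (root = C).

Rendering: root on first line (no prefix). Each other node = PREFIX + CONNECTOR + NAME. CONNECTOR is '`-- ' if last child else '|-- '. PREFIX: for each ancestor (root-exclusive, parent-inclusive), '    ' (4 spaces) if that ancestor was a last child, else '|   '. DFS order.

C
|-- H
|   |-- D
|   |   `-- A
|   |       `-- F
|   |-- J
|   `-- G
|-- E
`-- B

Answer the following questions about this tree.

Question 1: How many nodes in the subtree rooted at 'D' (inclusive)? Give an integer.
Subtree rooted at D contains: A, D, F
Count = 3

Answer: 3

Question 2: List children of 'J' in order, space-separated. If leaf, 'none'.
Node J's children (from adjacency): (leaf)

Answer: none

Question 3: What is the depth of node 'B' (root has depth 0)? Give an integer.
Path from root to B: C -> B
Depth = number of edges = 1

Answer: 1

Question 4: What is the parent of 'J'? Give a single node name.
Answer: H

Derivation:
Scan adjacency: J appears as child of H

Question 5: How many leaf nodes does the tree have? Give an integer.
Leaves (nodes with no children): B, E, F, G, J

Answer: 5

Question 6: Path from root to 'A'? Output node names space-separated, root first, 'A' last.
Answer: C H D A

Derivation:
Walk down from root: C -> H -> D -> A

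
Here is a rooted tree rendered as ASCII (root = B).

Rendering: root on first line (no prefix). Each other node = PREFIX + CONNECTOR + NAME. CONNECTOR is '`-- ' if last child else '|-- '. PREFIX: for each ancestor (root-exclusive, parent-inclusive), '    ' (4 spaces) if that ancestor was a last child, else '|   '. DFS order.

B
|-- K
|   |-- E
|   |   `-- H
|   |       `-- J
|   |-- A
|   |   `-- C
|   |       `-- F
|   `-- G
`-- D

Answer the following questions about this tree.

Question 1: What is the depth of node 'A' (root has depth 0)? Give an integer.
Path from root to A: B -> K -> A
Depth = number of edges = 2

Answer: 2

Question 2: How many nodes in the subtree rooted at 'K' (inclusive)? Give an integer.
Answer: 8

Derivation:
Subtree rooted at K contains: A, C, E, F, G, H, J, K
Count = 8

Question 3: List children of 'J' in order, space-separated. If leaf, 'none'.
Node J's children (from adjacency): (leaf)

Answer: none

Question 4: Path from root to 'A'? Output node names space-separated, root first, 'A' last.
Answer: B K A

Derivation:
Walk down from root: B -> K -> A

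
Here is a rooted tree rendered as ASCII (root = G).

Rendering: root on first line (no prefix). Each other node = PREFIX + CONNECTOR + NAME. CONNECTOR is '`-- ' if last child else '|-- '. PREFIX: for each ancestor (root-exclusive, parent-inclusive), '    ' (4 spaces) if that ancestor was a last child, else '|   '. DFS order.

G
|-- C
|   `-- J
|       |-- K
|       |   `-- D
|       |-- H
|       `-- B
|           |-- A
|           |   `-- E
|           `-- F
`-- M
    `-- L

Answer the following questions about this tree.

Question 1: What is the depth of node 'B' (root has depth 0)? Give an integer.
Path from root to B: G -> C -> J -> B
Depth = number of edges = 3

Answer: 3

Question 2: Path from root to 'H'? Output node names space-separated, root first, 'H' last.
Answer: G C J H

Derivation:
Walk down from root: G -> C -> J -> H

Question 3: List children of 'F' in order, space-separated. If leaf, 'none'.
Node F's children (from adjacency): (leaf)

Answer: none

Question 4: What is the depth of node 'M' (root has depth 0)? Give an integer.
Answer: 1

Derivation:
Path from root to M: G -> M
Depth = number of edges = 1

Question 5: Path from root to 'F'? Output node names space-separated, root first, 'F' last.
Walk down from root: G -> C -> J -> B -> F

Answer: G C J B F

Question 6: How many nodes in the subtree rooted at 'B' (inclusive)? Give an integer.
Answer: 4

Derivation:
Subtree rooted at B contains: A, B, E, F
Count = 4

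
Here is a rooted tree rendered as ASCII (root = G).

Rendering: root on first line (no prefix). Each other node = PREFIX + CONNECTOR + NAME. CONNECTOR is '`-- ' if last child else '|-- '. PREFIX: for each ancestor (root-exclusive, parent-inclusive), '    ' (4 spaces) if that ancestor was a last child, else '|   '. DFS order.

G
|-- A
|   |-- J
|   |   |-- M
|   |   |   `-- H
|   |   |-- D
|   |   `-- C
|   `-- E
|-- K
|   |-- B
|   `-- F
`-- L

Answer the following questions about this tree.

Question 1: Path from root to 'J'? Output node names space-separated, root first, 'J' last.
Walk down from root: G -> A -> J

Answer: G A J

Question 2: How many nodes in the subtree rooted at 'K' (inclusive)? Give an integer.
Subtree rooted at K contains: B, F, K
Count = 3

Answer: 3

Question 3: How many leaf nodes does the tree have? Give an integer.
Answer: 7

Derivation:
Leaves (nodes with no children): B, C, D, E, F, H, L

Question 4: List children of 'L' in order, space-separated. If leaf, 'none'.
Answer: none

Derivation:
Node L's children (from adjacency): (leaf)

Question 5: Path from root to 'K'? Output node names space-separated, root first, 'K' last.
Answer: G K

Derivation:
Walk down from root: G -> K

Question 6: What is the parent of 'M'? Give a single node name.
Answer: J

Derivation:
Scan adjacency: M appears as child of J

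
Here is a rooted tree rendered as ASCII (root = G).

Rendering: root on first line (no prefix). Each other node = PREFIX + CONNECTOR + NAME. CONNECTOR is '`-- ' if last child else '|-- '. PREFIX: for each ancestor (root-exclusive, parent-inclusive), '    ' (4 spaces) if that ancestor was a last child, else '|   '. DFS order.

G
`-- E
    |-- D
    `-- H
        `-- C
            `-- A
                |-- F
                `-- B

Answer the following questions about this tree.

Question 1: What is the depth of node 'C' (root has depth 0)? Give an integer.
Path from root to C: G -> E -> H -> C
Depth = number of edges = 3

Answer: 3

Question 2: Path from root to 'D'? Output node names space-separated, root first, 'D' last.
Answer: G E D

Derivation:
Walk down from root: G -> E -> D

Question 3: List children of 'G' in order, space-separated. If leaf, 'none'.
Answer: E

Derivation:
Node G's children (from adjacency): E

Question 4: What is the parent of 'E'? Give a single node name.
Answer: G

Derivation:
Scan adjacency: E appears as child of G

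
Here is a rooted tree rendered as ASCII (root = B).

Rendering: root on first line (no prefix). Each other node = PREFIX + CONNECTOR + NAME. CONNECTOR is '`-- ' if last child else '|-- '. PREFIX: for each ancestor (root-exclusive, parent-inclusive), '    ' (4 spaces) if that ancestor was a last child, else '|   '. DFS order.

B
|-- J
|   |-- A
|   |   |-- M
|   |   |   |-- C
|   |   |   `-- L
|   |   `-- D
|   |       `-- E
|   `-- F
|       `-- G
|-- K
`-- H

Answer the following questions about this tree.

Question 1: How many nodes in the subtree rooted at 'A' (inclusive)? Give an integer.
Answer: 6

Derivation:
Subtree rooted at A contains: A, C, D, E, L, M
Count = 6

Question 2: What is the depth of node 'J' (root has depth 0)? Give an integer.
Path from root to J: B -> J
Depth = number of edges = 1

Answer: 1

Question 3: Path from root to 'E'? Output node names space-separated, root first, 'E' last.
Answer: B J A D E

Derivation:
Walk down from root: B -> J -> A -> D -> E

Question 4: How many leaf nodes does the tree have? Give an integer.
Leaves (nodes with no children): C, E, G, H, K, L

Answer: 6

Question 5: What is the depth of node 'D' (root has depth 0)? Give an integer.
Path from root to D: B -> J -> A -> D
Depth = number of edges = 3

Answer: 3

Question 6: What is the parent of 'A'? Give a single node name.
Answer: J

Derivation:
Scan adjacency: A appears as child of J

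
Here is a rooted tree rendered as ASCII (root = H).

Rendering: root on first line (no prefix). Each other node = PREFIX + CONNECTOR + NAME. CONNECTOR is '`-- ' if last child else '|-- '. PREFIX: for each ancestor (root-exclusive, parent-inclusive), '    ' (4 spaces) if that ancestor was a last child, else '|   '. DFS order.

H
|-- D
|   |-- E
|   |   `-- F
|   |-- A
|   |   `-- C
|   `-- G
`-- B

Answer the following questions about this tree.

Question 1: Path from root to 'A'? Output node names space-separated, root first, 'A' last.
Walk down from root: H -> D -> A

Answer: H D A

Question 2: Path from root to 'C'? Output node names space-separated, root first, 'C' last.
Walk down from root: H -> D -> A -> C

Answer: H D A C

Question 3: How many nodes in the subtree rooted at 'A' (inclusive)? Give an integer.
Subtree rooted at A contains: A, C
Count = 2

Answer: 2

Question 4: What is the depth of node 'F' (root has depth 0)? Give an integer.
Path from root to F: H -> D -> E -> F
Depth = number of edges = 3

Answer: 3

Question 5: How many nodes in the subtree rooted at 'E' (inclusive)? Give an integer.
Subtree rooted at E contains: E, F
Count = 2

Answer: 2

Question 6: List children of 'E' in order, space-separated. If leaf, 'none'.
Node E's children (from adjacency): F

Answer: F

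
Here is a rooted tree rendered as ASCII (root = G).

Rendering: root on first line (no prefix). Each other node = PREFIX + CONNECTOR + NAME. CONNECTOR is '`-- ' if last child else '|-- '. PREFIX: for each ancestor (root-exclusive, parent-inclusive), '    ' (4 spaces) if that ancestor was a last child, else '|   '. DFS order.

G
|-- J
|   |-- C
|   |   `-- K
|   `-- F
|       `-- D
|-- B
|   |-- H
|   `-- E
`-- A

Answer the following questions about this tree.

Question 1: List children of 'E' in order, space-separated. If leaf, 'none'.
Answer: none

Derivation:
Node E's children (from adjacency): (leaf)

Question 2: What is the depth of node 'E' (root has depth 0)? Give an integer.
Answer: 2

Derivation:
Path from root to E: G -> B -> E
Depth = number of edges = 2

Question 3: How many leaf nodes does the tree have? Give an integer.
Answer: 5

Derivation:
Leaves (nodes with no children): A, D, E, H, K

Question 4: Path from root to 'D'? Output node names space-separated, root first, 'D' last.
Answer: G J F D

Derivation:
Walk down from root: G -> J -> F -> D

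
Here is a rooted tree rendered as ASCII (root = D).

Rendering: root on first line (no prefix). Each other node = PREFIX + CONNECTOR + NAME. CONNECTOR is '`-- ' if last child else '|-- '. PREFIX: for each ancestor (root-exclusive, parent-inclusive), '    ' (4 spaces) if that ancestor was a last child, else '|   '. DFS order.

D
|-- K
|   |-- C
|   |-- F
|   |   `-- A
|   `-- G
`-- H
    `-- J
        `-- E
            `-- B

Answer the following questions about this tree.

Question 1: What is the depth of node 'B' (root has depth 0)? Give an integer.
Answer: 4

Derivation:
Path from root to B: D -> H -> J -> E -> B
Depth = number of edges = 4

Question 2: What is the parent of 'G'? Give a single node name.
Scan adjacency: G appears as child of K

Answer: K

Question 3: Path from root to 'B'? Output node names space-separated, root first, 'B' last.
Walk down from root: D -> H -> J -> E -> B

Answer: D H J E B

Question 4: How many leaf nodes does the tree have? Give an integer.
Leaves (nodes with no children): A, B, C, G

Answer: 4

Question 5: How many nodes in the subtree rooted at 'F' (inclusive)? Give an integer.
Subtree rooted at F contains: A, F
Count = 2

Answer: 2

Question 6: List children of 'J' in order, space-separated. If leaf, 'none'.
Answer: E

Derivation:
Node J's children (from adjacency): E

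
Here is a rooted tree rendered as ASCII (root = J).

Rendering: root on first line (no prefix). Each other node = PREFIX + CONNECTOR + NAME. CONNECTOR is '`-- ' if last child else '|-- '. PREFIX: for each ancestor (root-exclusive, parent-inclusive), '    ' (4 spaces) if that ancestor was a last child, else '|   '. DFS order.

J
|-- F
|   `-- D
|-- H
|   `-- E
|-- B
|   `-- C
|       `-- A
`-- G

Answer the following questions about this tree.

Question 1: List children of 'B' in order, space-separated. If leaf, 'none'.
Node B's children (from adjacency): C

Answer: C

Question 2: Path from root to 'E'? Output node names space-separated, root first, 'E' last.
Answer: J H E

Derivation:
Walk down from root: J -> H -> E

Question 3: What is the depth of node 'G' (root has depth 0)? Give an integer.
Answer: 1

Derivation:
Path from root to G: J -> G
Depth = number of edges = 1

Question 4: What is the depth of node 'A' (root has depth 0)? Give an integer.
Path from root to A: J -> B -> C -> A
Depth = number of edges = 3

Answer: 3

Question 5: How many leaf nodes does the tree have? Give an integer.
Answer: 4

Derivation:
Leaves (nodes with no children): A, D, E, G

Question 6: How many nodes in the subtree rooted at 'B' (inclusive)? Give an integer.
Subtree rooted at B contains: A, B, C
Count = 3

Answer: 3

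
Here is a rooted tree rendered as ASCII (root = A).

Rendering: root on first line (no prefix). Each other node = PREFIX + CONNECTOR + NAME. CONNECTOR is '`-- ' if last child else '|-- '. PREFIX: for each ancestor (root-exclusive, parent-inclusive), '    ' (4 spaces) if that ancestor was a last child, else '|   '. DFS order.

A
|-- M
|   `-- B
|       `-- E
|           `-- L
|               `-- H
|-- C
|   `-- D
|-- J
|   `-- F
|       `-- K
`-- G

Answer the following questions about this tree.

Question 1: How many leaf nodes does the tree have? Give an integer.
Answer: 4

Derivation:
Leaves (nodes with no children): D, G, H, K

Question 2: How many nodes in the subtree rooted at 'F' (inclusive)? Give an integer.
Subtree rooted at F contains: F, K
Count = 2

Answer: 2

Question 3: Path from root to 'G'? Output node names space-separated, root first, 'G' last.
Answer: A G

Derivation:
Walk down from root: A -> G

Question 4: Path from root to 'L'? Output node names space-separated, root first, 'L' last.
Walk down from root: A -> M -> B -> E -> L

Answer: A M B E L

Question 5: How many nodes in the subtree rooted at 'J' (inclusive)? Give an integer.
Answer: 3

Derivation:
Subtree rooted at J contains: F, J, K
Count = 3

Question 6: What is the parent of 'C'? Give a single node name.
Scan adjacency: C appears as child of A

Answer: A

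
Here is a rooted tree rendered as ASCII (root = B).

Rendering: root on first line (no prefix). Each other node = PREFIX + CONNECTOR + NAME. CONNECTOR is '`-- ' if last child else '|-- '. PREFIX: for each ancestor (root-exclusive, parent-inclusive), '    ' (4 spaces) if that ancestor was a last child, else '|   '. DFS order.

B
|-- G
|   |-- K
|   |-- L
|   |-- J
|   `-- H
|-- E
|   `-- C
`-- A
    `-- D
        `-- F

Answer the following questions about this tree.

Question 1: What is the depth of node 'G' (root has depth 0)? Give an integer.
Answer: 1

Derivation:
Path from root to G: B -> G
Depth = number of edges = 1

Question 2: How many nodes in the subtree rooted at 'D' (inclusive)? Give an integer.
Subtree rooted at D contains: D, F
Count = 2

Answer: 2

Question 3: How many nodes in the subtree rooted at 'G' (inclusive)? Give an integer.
Answer: 5

Derivation:
Subtree rooted at G contains: G, H, J, K, L
Count = 5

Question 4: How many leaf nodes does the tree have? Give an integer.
Leaves (nodes with no children): C, F, H, J, K, L

Answer: 6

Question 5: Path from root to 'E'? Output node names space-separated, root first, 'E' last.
Walk down from root: B -> E

Answer: B E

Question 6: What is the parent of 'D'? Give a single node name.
Scan adjacency: D appears as child of A

Answer: A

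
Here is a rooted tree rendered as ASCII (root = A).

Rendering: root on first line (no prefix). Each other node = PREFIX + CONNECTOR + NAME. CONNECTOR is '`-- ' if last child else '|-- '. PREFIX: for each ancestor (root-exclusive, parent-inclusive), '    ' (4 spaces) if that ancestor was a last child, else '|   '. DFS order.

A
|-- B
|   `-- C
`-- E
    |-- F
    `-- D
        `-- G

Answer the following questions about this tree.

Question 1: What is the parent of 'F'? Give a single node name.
Scan adjacency: F appears as child of E

Answer: E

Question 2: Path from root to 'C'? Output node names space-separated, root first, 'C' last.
Walk down from root: A -> B -> C

Answer: A B C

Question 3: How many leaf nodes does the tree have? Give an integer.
Answer: 3

Derivation:
Leaves (nodes with no children): C, F, G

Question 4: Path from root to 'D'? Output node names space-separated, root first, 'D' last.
Walk down from root: A -> E -> D

Answer: A E D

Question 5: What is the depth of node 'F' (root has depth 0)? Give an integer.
Path from root to F: A -> E -> F
Depth = number of edges = 2

Answer: 2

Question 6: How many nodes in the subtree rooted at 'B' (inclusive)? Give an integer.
Answer: 2

Derivation:
Subtree rooted at B contains: B, C
Count = 2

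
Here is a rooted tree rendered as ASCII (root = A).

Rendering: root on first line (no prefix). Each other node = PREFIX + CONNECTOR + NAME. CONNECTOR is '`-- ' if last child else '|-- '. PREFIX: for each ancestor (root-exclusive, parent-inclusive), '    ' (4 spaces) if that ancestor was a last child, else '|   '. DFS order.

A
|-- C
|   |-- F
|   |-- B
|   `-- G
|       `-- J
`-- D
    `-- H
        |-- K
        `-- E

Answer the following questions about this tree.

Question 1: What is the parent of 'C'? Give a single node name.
Scan adjacency: C appears as child of A

Answer: A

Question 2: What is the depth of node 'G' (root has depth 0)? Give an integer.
Answer: 2

Derivation:
Path from root to G: A -> C -> G
Depth = number of edges = 2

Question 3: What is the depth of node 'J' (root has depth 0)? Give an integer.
Answer: 3

Derivation:
Path from root to J: A -> C -> G -> J
Depth = number of edges = 3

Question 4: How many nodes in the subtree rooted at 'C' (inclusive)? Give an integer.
Subtree rooted at C contains: B, C, F, G, J
Count = 5

Answer: 5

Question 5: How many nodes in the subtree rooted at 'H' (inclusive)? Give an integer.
Answer: 3

Derivation:
Subtree rooted at H contains: E, H, K
Count = 3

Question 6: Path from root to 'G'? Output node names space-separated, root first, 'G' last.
Walk down from root: A -> C -> G

Answer: A C G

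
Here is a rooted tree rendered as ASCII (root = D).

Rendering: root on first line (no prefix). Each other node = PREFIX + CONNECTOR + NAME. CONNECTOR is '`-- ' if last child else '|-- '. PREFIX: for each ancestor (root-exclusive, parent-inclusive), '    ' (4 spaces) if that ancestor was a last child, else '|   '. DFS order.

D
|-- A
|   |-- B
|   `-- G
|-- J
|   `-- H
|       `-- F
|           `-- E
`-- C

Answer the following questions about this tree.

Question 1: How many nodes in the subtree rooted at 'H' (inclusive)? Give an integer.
Answer: 3

Derivation:
Subtree rooted at H contains: E, F, H
Count = 3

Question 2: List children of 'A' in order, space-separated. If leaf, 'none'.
Node A's children (from adjacency): B, G

Answer: B G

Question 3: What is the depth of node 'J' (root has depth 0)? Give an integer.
Answer: 1

Derivation:
Path from root to J: D -> J
Depth = number of edges = 1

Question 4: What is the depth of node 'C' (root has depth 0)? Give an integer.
Answer: 1

Derivation:
Path from root to C: D -> C
Depth = number of edges = 1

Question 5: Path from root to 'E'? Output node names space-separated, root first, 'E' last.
Walk down from root: D -> J -> H -> F -> E

Answer: D J H F E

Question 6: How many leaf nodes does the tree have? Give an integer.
Answer: 4

Derivation:
Leaves (nodes with no children): B, C, E, G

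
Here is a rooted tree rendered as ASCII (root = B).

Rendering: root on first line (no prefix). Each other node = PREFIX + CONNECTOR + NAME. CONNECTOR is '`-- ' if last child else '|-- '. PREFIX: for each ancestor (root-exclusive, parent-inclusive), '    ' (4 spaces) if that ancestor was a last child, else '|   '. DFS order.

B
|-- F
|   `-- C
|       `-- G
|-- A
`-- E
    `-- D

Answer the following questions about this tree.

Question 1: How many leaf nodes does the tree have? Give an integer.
Answer: 3

Derivation:
Leaves (nodes with no children): A, D, G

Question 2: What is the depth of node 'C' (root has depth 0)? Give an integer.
Answer: 2

Derivation:
Path from root to C: B -> F -> C
Depth = number of edges = 2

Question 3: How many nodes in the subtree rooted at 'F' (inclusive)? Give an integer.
Subtree rooted at F contains: C, F, G
Count = 3

Answer: 3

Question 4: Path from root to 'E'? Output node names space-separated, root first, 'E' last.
Answer: B E

Derivation:
Walk down from root: B -> E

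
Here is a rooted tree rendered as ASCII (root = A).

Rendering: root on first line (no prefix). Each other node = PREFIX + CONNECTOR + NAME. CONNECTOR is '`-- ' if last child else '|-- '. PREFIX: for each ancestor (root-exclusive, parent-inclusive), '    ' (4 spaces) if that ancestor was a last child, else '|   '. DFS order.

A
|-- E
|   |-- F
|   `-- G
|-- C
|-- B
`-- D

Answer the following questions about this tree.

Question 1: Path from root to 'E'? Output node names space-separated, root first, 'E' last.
Answer: A E

Derivation:
Walk down from root: A -> E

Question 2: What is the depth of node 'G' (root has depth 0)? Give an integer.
Path from root to G: A -> E -> G
Depth = number of edges = 2

Answer: 2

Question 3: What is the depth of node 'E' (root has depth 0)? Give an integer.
Answer: 1

Derivation:
Path from root to E: A -> E
Depth = number of edges = 1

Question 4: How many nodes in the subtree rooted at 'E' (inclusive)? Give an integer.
Answer: 3

Derivation:
Subtree rooted at E contains: E, F, G
Count = 3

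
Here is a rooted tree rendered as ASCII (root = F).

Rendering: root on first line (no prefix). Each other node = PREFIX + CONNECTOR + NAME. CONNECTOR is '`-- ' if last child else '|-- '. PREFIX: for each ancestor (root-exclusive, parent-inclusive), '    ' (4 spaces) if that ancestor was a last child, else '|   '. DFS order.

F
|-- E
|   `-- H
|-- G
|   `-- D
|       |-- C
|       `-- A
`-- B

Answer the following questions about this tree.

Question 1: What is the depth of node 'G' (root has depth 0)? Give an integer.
Path from root to G: F -> G
Depth = number of edges = 1

Answer: 1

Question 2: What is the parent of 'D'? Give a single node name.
Scan adjacency: D appears as child of G

Answer: G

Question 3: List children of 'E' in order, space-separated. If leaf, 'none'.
Answer: H

Derivation:
Node E's children (from adjacency): H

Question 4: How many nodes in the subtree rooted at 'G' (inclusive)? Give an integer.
Answer: 4

Derivation:
Subtree rooted at G contains: A, C, D, G
Count = 4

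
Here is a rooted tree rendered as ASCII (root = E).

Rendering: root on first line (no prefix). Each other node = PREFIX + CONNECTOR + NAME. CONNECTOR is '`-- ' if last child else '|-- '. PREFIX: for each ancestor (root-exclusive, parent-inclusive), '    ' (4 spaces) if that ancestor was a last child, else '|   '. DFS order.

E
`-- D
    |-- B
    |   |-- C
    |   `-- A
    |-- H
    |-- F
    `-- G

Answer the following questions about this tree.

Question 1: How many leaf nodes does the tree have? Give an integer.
Answer: 5

Derivation:
Leaves (nodes with no children): A, C, F, G, H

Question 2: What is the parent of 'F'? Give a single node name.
Scan adjacency: F appears as child of D

Answer: D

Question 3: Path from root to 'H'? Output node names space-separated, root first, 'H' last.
Answer: E D H

Derivation:
Walk down from root: E -> D -> H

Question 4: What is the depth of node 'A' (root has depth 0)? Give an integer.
Answer: 3

Derivation:
Path from root to A: E -> D -> B -> A
Depth = number of edges = 3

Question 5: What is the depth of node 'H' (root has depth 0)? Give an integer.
Answer: 2

Derivation:
Path from root to H: E -> D -> H
Depth = number of edges = 2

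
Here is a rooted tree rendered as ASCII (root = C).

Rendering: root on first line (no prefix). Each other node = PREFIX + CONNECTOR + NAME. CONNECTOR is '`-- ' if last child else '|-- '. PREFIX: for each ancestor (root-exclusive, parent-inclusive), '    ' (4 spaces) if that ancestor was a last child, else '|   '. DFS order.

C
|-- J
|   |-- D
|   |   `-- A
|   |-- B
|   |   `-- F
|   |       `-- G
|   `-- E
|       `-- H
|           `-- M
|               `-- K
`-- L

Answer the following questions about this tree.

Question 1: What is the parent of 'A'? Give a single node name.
Scan adjacency: A appears as child of D

Answer: D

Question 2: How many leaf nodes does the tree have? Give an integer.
Leaves (nodes with no children): A, G, K, L

Answer: 4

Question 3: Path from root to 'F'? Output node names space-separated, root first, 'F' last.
Walk down from root: C -> J -> B -> F

Answer: C J B F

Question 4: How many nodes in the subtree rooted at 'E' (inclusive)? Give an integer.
Subtree rooted at E contains: E, H, K, M
Count = 4

Answer: 4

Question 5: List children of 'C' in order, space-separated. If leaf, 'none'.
Node C's children (from adjacency): J, L

Answer: J L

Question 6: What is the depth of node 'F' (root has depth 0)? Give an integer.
Answer: 3

Derivation:
Path from root to F: C -> J -> B -> F
Depth = number of edges = 3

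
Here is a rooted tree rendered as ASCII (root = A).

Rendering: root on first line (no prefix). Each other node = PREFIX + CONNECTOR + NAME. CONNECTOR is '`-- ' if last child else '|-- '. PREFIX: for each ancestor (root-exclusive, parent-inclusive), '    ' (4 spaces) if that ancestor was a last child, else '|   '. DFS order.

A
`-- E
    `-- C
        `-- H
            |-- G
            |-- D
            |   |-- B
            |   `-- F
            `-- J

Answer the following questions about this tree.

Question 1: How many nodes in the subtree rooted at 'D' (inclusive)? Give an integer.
Subtree rooted at D contains: B, D, F
Count = 3

Answer: 3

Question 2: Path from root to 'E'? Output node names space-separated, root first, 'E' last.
Answer: A E

Derivation:
Walk down from root: A -> E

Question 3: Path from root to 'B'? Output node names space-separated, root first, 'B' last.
Answer: A E C H D B

Derivation:
Walk down from root: A -> E -> C -> H -> D -> B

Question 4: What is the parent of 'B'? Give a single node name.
Scan adjacency: B appears as child of D

Answer: D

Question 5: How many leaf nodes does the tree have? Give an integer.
Answer: 4

Derivation:
Leaves (nodes with no children): B, F, G, J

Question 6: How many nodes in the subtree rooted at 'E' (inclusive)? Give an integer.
Subtree rooted at E contains: B, C, D, E, F, G, H, J
Count = 8

Answer: 8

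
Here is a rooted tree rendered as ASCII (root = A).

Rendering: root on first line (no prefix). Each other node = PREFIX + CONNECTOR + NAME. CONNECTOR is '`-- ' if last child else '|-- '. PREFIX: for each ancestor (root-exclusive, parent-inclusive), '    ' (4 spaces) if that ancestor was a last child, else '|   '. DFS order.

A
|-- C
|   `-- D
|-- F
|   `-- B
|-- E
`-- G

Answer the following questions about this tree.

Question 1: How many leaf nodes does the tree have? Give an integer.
Answer: 4

Derivation:
Leaves (nodes with no children): B, D, E, G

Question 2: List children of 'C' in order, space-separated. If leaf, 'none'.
Node C's children (from adjacency): D

Answer: D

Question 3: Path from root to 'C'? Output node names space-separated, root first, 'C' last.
Answer: A C

Derivation:
Walk down from root: A -> C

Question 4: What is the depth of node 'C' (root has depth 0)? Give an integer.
Answer: 1

Derivation:
Path from root to C: A -> C
Depth = number of edges = 1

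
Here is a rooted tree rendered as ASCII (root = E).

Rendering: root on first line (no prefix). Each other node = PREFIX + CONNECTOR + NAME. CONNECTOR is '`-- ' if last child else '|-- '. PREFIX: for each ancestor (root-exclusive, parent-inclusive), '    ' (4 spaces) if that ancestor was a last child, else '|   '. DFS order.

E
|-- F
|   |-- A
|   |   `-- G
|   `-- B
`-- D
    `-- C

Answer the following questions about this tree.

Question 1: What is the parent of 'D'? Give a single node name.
Scan adjacency: D appears as child of E

Answer: E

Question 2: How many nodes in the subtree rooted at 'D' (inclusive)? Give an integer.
Subtree rooted at D contains: C, D
Count = 2

Answer: 2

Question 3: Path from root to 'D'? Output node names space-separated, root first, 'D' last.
Answer: E D

Derivation:
Walk down from root: E -> D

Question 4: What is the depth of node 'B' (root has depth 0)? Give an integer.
Path from root to B: E -> F -> B
Depth = number of edges = 2

Answer: 2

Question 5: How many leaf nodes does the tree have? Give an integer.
Answer: 3

Derivation:
Leaves (nodes with no children): B, C, G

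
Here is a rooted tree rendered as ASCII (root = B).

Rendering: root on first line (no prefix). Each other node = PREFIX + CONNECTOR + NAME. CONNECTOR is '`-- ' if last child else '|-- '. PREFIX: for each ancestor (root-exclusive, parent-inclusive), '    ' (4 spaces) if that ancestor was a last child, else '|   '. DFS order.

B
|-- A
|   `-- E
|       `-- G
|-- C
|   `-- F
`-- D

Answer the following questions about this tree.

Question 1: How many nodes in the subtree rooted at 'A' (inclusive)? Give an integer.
Subtree rooted at A contains: A, E, G
Count = 3

Answer: 3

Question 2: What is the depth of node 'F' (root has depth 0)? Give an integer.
Path from root to F: B -> C -> F
Depth = number of edges = 2

Answer: 2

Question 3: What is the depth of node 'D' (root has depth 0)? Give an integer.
Path from root to D: B -> D
Depth = number of edges = 1

Answer: 1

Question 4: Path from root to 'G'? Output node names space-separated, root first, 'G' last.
Answer: B A E G

Derivation:
Walk down from root: B -> A -> E -> G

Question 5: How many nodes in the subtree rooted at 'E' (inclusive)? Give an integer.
Answer: 2

Derivation:
Subtree rooted at E contains: E, G
Count = 2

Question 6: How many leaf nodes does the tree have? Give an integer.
Leaves (nodes with no children): D, F, G

Answer: 3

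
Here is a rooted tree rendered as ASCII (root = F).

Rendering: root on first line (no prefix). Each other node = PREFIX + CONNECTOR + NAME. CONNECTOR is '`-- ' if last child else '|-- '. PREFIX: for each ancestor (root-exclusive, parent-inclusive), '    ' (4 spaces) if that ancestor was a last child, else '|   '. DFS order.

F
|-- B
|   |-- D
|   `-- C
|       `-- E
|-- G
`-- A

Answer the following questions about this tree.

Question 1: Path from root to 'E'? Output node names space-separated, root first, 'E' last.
Walk down from root: F -> B -> C -> E

Answer: F B C E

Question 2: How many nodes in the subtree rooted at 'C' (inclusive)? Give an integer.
Subtree rooted at C contains: C, E
Count = 2

Answer: 2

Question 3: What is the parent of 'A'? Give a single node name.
Scan adjacency: A appears as child of F

Answer: F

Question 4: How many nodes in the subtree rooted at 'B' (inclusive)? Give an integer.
Answer: 4

Derivation:
Subtree rooted at B contains: B, C, D, E
Count = 4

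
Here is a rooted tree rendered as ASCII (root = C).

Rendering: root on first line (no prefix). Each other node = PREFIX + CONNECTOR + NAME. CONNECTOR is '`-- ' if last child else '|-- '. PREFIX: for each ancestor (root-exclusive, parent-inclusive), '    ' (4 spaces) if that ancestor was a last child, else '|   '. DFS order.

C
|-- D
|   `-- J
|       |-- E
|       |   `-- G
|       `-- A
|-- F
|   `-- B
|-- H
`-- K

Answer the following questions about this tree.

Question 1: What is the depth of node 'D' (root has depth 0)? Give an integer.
Path from root to D: C -> D
Depth = number of edges = 1

Answer: 1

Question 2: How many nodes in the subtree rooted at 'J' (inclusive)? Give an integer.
Answer: 4

Derivation:
Subtree rooted at J contains: A, E, G, J
Count = 4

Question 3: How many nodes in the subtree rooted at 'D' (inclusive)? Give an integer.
Subtree rooted at D contains: A, D, E, G, J
Count = 5

Answer: 5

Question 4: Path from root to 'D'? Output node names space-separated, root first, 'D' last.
Answer: C D

Derivation:
Walk down from root: C -> D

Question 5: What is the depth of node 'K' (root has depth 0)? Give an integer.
Answer: 1

Derivation:
Path from root to K: C -> K
Depth = number of edges = 1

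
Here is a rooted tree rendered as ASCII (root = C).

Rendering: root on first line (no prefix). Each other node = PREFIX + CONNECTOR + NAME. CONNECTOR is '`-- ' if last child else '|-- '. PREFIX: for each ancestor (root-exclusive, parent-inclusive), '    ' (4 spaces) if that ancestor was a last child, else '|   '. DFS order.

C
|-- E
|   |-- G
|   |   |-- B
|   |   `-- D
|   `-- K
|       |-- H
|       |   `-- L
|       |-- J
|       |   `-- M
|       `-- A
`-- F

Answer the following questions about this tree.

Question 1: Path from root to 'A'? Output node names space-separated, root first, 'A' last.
Walk down from root: C -> E -> K -> A

Answer: C E K A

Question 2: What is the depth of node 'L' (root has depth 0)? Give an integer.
Answer: 4

Derivation:
Path from root to L: C -> E -> K -> H -> L
Depth = number of edges = 4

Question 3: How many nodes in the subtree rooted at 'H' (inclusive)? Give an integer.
Answer: 2

Derivation:
Subtree rooted at H contains: H, L
Count = 2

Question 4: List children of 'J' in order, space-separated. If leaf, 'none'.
Answer: M

Derivation:
Node J's children (from adjacency): M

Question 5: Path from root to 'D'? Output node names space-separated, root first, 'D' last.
Answer: C E G D

Derivation:
Walk down from root: C -> E -> G -> D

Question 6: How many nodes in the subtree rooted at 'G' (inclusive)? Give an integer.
Subtree rooted at G contains: B, D, G
Count = 3

Answer: 3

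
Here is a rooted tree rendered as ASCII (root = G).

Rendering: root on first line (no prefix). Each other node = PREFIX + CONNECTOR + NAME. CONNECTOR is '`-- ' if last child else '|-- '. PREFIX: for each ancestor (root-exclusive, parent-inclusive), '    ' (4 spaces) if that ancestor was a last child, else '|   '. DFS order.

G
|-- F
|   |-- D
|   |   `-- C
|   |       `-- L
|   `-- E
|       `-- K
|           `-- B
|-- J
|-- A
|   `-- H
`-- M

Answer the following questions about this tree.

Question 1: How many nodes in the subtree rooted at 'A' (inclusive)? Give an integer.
Subtree rooted at A contains: A, H
Count = 2

Answer: 2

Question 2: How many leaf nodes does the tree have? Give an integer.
Answer: 5

Derivation:
Leaves (nodes with no children): B, H, J, L, M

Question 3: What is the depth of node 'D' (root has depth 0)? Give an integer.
Answer: 2

Derivation:
Path from root to D: G -> F -> D
Depth = number of edges = 2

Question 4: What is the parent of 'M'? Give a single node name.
Scan adjacency: M appears as child of G

Answer: G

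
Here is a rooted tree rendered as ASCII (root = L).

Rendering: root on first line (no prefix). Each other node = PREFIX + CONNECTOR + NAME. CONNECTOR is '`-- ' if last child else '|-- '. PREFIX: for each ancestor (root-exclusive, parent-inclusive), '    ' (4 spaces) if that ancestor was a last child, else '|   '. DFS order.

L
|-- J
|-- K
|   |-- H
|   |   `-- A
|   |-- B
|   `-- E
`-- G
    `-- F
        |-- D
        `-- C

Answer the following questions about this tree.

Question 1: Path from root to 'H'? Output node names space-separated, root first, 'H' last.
Answer: L K H

Derivation:
Walk down from root: L -> K -> H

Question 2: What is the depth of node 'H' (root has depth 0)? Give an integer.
Answer: 2

Derivation:
Path from root to H: L -> K -> H
Depth = number of edges = 2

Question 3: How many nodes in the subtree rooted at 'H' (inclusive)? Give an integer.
Answer: 2

Derivation:
Subtree rooted at H contains: A, H
Count = 2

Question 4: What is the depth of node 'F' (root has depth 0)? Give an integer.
Path from root to F: L -> G -> F
Depth = number of edges = 2

Answer: 2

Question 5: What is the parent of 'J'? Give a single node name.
Scan adjacency: J appears as child of L

Answer: L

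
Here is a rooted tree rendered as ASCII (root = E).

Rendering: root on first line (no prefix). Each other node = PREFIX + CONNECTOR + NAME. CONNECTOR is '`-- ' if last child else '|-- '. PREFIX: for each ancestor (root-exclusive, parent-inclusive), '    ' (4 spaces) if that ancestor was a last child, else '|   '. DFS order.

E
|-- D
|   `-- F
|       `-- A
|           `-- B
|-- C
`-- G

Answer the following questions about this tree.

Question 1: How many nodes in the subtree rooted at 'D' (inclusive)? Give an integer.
Answer: 4

Derivation:
Subtree rooted at D contains: A, B, D, F
Count = 4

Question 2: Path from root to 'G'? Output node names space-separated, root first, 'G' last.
Answer: E G

Derivation:
Walk down from root: E -> G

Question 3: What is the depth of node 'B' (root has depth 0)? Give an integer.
Path from root to B: E -> D -> F -> A -> B
Depth = number of edges = 4

Answer: 4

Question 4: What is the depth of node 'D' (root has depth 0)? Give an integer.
Path from root to D: E -> D
Depth = number of edges = 1

Answer: 1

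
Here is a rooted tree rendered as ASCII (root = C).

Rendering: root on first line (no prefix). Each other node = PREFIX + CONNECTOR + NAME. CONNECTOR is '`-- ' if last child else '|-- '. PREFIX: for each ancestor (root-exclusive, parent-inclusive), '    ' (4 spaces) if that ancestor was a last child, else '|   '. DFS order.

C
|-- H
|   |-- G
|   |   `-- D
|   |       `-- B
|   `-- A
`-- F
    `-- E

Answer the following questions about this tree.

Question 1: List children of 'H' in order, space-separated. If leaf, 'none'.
Answer: G A

Derivation:
Node H's children (from adjacency): G, A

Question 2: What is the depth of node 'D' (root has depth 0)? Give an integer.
Path from root to D: C -> H -> G -> D
Depth = number of edges = 3

Answer: 3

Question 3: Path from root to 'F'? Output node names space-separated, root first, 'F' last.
Walk down from root: C -> F

Answer: C F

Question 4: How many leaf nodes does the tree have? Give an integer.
Answer: 3

Derivation:
Leaves (nodes with no children): A, B, E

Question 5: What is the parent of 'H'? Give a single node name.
Scan adjacency: H appears as child of C

Answer: C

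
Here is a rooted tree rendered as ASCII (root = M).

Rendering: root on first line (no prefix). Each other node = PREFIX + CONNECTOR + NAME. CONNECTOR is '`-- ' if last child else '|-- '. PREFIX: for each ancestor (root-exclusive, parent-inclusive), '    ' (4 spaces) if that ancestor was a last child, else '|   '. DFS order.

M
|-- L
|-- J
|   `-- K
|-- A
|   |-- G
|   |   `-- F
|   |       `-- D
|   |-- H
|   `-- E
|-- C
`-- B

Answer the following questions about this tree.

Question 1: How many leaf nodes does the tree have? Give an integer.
Leaves (nodes with no children): B, C, D, E, H, K, L

Answer: 7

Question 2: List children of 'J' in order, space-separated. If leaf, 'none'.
Node J's children (from adjacency): K

Answer: K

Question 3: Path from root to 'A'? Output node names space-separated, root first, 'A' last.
Walk down from root: M -> A

Answer: M A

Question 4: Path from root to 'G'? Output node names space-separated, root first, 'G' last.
Answer: M A G

Derivation:
Walk down from root: M -> A -> G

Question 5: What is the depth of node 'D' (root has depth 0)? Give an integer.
Path from root to D: M -> A -> G -> F -> D
Depth = number of edges = 4

Answer: 4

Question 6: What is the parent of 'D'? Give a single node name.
Scan adjacency: D appears as child of F

Answer: F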